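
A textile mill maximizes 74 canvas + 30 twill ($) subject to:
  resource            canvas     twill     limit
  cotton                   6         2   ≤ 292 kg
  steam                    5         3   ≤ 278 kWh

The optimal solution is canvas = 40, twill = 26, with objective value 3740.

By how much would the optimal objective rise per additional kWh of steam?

Check each constraint at x*: cotton 292/292 (tight); steam 278/278 (tight).
The binding rows give the dual system: 6·y_cotton + 5·y_steam = 74 and 2·y_cotton + 3·y_steam = 30.
This yields shadow prices y_cotton = 9, y_steam = 4.
Shadow price of steam = 4.

4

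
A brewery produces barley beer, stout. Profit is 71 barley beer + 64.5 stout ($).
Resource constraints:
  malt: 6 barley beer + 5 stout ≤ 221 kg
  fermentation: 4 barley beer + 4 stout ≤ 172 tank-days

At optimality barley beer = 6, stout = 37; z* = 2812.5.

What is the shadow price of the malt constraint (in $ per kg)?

6.5

At the optimum: malt uses 221 of 221 (binding); fermentation uses 172 of 172 (binding).
The binding rows give the dual system: 6·y_malt + 4·y_fermentation = 71 and 5·y_malt + 4·y_fermentation = 64.5.
This yields shadow prices y_malt = 6.5, y_fermentation = 8.
Shadow price of malt = 6.5.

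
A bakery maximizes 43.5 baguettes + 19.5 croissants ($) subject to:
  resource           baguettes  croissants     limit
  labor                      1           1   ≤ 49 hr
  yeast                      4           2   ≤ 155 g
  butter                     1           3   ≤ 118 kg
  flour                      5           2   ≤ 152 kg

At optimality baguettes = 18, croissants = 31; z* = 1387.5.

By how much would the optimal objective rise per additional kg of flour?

Binding: labor and flour. Non-binding: yeast (21 unused), butter (7 unused).
Since yeast, butter are not tight, their duals are 0.
From A_Bᵀ y = c: 1·y_labor + 5·y_flour = 43.5; 1·y_labor + 2·y_flour = 19.5.
This yields shadow prices y_labor = 3.5, y_flour = 8.
Shadow price of flour = 8.

8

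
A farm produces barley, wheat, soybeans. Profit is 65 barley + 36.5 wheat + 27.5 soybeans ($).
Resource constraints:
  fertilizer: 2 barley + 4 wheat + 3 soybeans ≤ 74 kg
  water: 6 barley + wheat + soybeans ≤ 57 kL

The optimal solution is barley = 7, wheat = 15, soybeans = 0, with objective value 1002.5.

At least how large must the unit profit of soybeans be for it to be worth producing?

29.5

At the optimum: fertilizer uses 74 of 74 (binding); water uses 57 of 57 (binding).
The binding rows give the dual system: 2·y_fertilizer + 6·y_water = 65 and 4·y_fertilizer + 1·y_water = 36.5.
Solving: y_fertilizer = 7, y_water = 8.5.
soybeans enters the basis when its profit ≥ yᵀa₃ = 7·3 + 8.5·1 = 29.5.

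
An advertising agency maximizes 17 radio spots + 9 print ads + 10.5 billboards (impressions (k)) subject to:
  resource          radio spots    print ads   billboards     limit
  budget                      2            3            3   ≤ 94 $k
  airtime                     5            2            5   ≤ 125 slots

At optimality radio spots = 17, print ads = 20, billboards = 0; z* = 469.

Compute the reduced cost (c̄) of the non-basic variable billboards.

-7.5

Both budget and airtime are binding at x*.
The binding rows give the dual system: 2·y_budget + 5·y_airtime = 17 and 3·y_budget + 2·y_airtime = 9.
This yields shadow prices y_budget = 1, y_airtime = 3.
Reduced cost of billboards: c₃ − yᵀa₃ = 10.5 − (1·3 + 3·5) = 10.5 − 18 = -7.5.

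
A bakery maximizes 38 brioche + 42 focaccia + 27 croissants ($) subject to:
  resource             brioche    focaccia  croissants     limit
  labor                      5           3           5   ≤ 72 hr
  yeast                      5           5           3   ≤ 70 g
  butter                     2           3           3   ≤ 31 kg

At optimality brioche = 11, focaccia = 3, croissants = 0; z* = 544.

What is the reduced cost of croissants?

-3

Binding: yeast and butter. Non-binding: labor (8 unused).
By complementary slackness, y = 0 for the non-binding constraint.
Dual feasibility on the basic columns requires 5·y_yeast + 2·y_butter = 38, 5·y_yeast + 3·y_butter = 42.
Solving: y_yeast = 6, y_butter = 4.
Reduced cost of croissants: c₃ − yᵀa₃ = 27 − (6·3 + 4·3) = 27 − 30 = -3.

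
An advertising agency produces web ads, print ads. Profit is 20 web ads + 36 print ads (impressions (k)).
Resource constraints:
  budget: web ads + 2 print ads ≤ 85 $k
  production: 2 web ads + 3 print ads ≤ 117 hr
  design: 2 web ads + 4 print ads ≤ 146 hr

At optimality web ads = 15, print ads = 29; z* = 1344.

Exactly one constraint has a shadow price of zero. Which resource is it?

budget

budget: 73/85 (slack 12)
production: 117/117 (binding)
design: 146/146 (binding)
By complementary slackness, a constraint with positive slack has shadow price 0 → budget.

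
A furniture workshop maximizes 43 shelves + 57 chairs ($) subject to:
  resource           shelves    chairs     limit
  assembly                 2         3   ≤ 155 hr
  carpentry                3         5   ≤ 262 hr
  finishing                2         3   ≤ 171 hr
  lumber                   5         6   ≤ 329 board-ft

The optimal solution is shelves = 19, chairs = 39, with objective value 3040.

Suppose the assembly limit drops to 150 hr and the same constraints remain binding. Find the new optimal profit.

2995

Check each constraint at x*: assembly 155/155 (tight); carpentry 252/262 (slack 10); finishing 155/171 (slack 16); lumber 329/329 (tight).
By complementary slackness, y = 0 for the non-binding constraints.
Dual feasibility on the basic columns requires 2·y_assembly + 5·y_lumber = 43, 3·y_assembly + 6·y_lumber = 57.
This yields shadow prices y_assembly = 9, y_lumber = 5.
Δz = y_assembly·Δb = 9 × (-5) = -45, so new z* = 3040 − 45 = 2995.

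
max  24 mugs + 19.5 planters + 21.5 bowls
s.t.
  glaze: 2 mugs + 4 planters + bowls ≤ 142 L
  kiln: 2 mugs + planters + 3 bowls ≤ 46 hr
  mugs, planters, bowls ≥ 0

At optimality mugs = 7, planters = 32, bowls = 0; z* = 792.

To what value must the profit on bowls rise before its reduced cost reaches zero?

31

Both glaze and kiln are binding at x*.
From A_Bᵀ y = c: 2·y_glaze + 2·y_kiln = 24; 4·y_glaze + 1·y_kiln = 19.5.
This yields shadow prices y_glaze = 2.5, y_kiln = 9.5.
bowls enters the basis when its profit ≥ yᵀa₃ = 2.5·1 + 9.5·3 = 31.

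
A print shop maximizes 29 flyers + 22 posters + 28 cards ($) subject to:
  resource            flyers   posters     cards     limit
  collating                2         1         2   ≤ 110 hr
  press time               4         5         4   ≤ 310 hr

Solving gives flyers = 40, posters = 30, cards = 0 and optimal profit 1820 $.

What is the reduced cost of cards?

At the optimum: collating uses 110 of 110 (binding); press time uses 310 of 310 (binding).
The binding rows give the dual system: 2·y_collating + 4·y_press time = 29 and 1·y_collating + 5·y_press time = 22.
This yields shadow prices y_collating = 9.5, y_press time = 2.5.
Reduced cost of cards: c₃ − yᵀa₃ = 28 − (9.5·2 + 2.5·4) = 28 − 29 = -1.

-1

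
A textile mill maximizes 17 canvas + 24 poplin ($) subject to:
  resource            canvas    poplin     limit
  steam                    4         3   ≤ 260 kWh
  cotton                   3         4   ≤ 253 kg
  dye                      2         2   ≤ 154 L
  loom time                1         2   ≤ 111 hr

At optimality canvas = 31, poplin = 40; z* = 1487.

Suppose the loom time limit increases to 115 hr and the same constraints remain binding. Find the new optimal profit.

1495

Check each constraint at x*: steam 244/260 (slack 16); cotton 253/253 (tight); dye 142/154 (slack 12); loom time 111/111 (tight).
Slack constraints have shadow price 0 (complementary slackness).
From A_Bᵀ y = c: 3·y_cotton + 1·y_loom time = 17; 4·y_cotton + 2·y_loom time = 24.
Solving: y_cotton = 5, y_loom time = 2.
Δz = y_loom time·Δb = 2 × (4) = 8, so new z* = 1487 + 8 = 1495.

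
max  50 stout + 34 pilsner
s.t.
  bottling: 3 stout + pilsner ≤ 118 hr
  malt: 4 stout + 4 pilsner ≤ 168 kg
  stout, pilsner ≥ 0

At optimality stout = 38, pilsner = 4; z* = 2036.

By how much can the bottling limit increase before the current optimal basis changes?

Binding constraints: bottling, malt. The basis is B = [[3,1],[4,4]] with det 8.
Per unit increase in bottling, x* moves by d = (0.5, -0.5).
The basis stays optimal until pilsner reaches 0; allowable increase = 8 hr.

8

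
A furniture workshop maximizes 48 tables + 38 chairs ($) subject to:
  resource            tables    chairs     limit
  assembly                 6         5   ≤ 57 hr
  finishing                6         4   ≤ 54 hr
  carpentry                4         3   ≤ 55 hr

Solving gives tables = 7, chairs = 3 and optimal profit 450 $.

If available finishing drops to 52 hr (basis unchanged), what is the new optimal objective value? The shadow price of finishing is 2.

446

Δb = -2, so new z* = 450 + (2)·(-2) = 450 − 4 = 446.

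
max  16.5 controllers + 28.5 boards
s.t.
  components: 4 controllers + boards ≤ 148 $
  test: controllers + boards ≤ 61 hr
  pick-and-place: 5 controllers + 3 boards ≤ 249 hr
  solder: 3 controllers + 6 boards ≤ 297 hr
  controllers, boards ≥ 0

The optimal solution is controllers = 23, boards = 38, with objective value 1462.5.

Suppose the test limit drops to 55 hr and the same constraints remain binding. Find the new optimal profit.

At the optimum: components uses 130 of 148 (slack = 18); test uses 61 of 61 (binding); pick-and-place uses 229 of 249 (slack = 20); solder uses 297 of 297 (binding).
By complementary slackness, y = 0 for the non-binding constraints.
Dual feasibility on the basic columns requires 1·y_test + 3·y_solder = 16.5, 1·y_test + 6·y_solder = 28.5.
This yields shadow prices y_test = 4.5, y_solder = 4.
Δz = y_test·Δb = 4.5 × (-6) = -27, so new z* = 1462.5 − 27 = 1435.5.

1435.5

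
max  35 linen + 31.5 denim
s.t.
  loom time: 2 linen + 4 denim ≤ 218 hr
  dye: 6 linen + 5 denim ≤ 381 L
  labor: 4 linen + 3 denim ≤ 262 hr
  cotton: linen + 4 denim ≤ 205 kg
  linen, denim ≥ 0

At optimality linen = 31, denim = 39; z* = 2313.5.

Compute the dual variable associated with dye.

5.5

At the optimum: loom time uses 218 of 218 (binding); dye uses 381 of 381 (binding); labor uses 241 of 262 (slack = 21); cotton uses 187 of 205 (slack = 18).
By complementary slackness, y = 0 for the non-binding constraints.
From A_Bᵀ y = c: 2·y_loom time + 6·y_dye = 35; 4·y_loom time + 5·y_dye = 31.5.
Solving: y_loom time = 1, y_dye = 5.5.
Shadow price of dye = 5.5.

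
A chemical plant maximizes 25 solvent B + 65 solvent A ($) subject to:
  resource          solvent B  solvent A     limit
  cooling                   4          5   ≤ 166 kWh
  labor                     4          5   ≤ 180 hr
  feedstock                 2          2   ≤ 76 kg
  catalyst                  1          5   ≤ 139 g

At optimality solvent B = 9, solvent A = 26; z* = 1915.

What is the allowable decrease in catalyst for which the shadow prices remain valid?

Binding constraints: cooling, catalyst. The basis is B = [[4,5],[1,5]] with det 15.
Per unit decrease in catalyst, x* moves by d = (0.3333, -0.2667).
The basis stays optimal until feedstock becomes binding; allowable decrease = 45 g.

45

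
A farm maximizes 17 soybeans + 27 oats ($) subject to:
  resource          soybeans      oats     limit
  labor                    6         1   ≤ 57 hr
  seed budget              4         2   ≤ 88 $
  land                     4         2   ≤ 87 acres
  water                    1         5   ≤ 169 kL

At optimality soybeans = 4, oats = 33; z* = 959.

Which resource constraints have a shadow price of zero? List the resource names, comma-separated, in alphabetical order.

labor: 57/57 (binding)
seed budget: 82/88 (slack 6)
land: 82/87 (slack 5)
water: 169/169 (binding)
By complementary slackness, a constraint with positive slack has shadow price 0 → land, seed budget.

land, seed budget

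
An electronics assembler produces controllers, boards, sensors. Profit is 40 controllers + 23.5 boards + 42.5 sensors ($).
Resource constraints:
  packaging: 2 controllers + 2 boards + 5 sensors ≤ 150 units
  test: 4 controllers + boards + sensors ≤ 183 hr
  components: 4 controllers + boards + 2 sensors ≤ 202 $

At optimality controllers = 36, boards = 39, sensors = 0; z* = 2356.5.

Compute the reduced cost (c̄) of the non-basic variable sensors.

Check each constraint at x*: packaging 150/150 (tight); test 183/183 (tight); components 183/202 (slack 19).
Slack constraints have shadow price 0 (complementary slackness).
Dual feasibility on the basic columns requires 2·y_packaging + 4·y_test = 40, 2·y_packaging + 1·y_test = 23.5.
This yields shadow prices y_packaging = 9, y_test = 5.5.
Reduced cost of sensors: c₃ − yᵀa₃ = 42.5 − (9·5 + 5.5·1) = 42.5 − 50.5 = -8.

-8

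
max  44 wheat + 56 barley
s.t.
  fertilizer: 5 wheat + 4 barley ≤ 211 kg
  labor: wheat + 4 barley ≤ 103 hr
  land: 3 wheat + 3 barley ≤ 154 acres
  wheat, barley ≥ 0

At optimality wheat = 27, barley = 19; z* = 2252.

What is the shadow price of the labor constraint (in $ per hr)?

At the optimum: fertilizer uses 211 of 211 (binding); labor uses 103 of 103 (binding); land uses 138 of 154 (slack = 16).
By complementary slackness, y = 0 for the non-binding constraint.
From A_Bᵀ y = c: 5·y_fertilizer + 1·y_labor = 44; 4·y_fertilizer + 4·y_labor = 56.
→ y_fertilizer = 7.5 and y_labor = 6.5.
Shadow price of labor = 6.5.

6.5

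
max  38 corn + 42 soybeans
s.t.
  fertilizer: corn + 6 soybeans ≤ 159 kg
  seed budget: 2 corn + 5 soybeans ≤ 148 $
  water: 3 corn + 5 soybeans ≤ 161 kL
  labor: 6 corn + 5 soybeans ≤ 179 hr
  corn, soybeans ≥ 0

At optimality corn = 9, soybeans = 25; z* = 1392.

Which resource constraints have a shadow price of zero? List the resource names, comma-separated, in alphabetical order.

fertilizer: 159/159 (binding)
seed budget: 143/148 (slack 5)
water: 152/161 (slack 9)
labor: 179/179 (binding)
By complementary slackness, a constraint with positive slack has shadow price 0 → seed budget, water.

seed budget, water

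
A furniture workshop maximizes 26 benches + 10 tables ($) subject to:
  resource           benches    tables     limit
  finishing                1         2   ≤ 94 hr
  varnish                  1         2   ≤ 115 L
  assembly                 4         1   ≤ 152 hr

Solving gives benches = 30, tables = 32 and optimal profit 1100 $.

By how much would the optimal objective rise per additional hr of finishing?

2

Check each constraint at x*: finishing 94/94 (tight); varnish 94/115 (slack 21); assembly 152/152 (tight).
Since varnish is not tight, its dual is 0.
From A_Bᵀ y = c: 1·y_finishing + 4·y_assembly = 26; 2·y_finishing + 1·y_assembly = 10.
This yields shadow prices y_finishing = 2, y_assembly = 6.
Shadow price of finishing = 2.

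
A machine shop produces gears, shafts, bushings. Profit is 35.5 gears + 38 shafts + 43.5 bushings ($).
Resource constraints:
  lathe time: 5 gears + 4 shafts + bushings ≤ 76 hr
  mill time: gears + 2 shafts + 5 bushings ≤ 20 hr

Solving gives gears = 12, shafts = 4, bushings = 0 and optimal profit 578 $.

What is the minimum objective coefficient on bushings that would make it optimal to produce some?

Both lathe time and mill time are binding at x*.
The binding rows give the dual system: 5·y_lathe time + 1·y_mill time = 35.5 and 4·y_lathe time + 2·y_mill time = 38.
Solving: y_lathe time = 5.5, y_mill time = 8.
bushings enters the basis when its profit ≥ yᵀa₃ = 5.5·1 + 8·5 = 45.5.

45.5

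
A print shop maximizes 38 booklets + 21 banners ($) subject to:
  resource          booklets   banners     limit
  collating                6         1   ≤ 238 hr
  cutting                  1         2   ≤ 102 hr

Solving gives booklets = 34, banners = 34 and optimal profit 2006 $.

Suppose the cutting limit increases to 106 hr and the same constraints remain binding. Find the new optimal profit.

2038

At the optimum: collating uses 238 of 238 (binding); cutting uses 102 of 102 (binding).
Dual feasibility on the basic columns requires 6·y_collating + 1·y_cutting = 38, 1·y_collating + 2·y_cutting = 21.
Solving: y_collating = 5, y_cutting = 8.
Δz = y_cutting·Δb = 8 × (4) = 32, so new z* = 2006 + 32 = 2038.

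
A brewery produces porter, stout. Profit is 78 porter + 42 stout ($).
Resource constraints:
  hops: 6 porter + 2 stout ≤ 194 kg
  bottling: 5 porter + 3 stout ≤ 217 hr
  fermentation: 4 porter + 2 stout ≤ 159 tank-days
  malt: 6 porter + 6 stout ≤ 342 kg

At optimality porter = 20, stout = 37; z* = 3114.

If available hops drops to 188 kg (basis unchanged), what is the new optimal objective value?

At the optimum: hops uses 194 of 194 (binding); bottling uses 211 of 217 (slack = 6); fermentation uses 154 of 159 (slack = 5); malt uses 342 of 342 (binding).
Slack constraints have shadow price 0 (complementary slackness).
Dual feasibility on the basic columns requires 6·y_hops + 6·y_malt = 78, 2·y_hops + 6·y_malt = 42.
Solving: y_hops = 9, y_malt = 4.
Δz = y_hops·Δb = 9 × (-6) = -54, so new z* = 3114 − 54 = 3060.

3060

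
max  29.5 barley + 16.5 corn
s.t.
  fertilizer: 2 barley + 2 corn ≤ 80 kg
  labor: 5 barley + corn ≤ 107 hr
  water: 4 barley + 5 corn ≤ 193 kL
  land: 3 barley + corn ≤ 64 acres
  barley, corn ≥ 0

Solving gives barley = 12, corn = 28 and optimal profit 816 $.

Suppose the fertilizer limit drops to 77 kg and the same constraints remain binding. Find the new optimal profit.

801

At the optimum: fertilizer uses 80 of 80 (binding); labor uses 88 of 107 (slack = 19); water uses 188 of 193 (slack = 5); land uses 64 of 64 (binding).
Slack constraints have shadow price 0 (complementary slackness).
Dual feasibility on the basic columns requires 2·y_fertilizer + 3·y_land = 29.5, 2·y_fertilizer + 1·y_land = 16.5.
Solving: y_fertilizer = 5, y_land = 6.5.
Δz = y_fertilizer·Δb = 5 × (-3) = -15, so new z* = 816 − 15 = 801.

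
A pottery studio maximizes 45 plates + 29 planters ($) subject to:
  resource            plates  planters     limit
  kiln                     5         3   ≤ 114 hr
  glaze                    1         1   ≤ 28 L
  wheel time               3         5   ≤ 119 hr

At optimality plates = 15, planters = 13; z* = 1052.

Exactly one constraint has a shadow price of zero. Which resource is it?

wheel time

kiln: 114/114 (binding)
glaze: 28/28 (binding)
wheel time: 110/119 (slack 9)
By complementary slackness, a constraint with positive slack has shadow price 0 → wheel time.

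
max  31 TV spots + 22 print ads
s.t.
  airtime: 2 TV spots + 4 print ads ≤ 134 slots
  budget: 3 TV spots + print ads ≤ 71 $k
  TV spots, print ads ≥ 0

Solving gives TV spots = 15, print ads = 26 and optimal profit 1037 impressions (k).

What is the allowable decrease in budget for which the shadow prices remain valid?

37.5

Binding constraints: airtime, budget. The basis is B = [[2,4],[3,1]] with det -10.
Per unit decrease in budget, x* moves by d = (-0.4, 0.2).
The basis stays optimal until TV spots reaches 0; allowable decrease = 37.5 $k.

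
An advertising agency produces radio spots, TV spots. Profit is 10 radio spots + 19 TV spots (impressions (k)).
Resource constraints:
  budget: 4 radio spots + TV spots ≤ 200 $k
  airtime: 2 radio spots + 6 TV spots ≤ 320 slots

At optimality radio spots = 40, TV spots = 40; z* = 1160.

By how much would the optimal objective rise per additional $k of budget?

1

Check each constraint at x*: budget 200/200 (tight); airtime 320/320 (tight).
The binding rows give the dual system: 4·y_budget + 2·y_airtime = 10 and 1·y_budget + 6·y_airtime = 19.
This yields shadow prices y_budget = 1, y_airtime = 3.
Shadow price of budget = 1.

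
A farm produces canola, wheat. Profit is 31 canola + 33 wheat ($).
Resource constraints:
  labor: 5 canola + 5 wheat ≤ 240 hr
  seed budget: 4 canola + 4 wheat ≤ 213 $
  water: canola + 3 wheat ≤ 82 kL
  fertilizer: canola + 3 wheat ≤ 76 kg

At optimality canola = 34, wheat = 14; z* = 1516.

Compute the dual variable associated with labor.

At the optimum: labor uses 240 of 240 (binding); seed budget uses 192 of 213 (slack = 21); water uses 76 of 82 (slack = 6); fertilizer uses 76 of 76 (binding).
Since seed budget, water are not tight, their duals are 0.
Dual feasibility on the basic columns requires 5·y_labor + 1·y_fertilizer = 31, 5·y_labor + 3·y_fertilizer = 33.
→ y_labor = 6 and y_fertilizer = 1.
Shadow price of labor = 6.

6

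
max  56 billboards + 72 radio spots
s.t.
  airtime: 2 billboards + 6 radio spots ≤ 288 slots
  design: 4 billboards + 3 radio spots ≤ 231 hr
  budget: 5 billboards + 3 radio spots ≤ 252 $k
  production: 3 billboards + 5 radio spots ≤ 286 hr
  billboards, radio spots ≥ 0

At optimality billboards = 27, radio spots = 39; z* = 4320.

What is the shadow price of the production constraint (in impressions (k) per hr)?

At the optimum: airtime uses 288 of 288 (binding); design uses 225 of 231 (slack = 6); budget uses 252 of 252 (binding); production uses 276 of 286 (slack = 10).
By complementary slackness, y = 0 for the non-binding constraints.
Dual feasibility on the basic columns requires 2·y_airtime + 5·y_budget = 56, 6·y_airtime + 3·y_budget = 72.
Solving: y_airtime = 8, y_budget = 8.
Shadow price of production = 0.

0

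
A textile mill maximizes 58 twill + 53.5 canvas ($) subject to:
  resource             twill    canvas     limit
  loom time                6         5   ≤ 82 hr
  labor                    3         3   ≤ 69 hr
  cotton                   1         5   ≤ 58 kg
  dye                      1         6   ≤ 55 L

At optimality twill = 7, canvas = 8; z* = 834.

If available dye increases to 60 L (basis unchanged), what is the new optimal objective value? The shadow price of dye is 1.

839

Δb = 5, so new z* = 834 + (1)·(5) = 834 + 5 = 839.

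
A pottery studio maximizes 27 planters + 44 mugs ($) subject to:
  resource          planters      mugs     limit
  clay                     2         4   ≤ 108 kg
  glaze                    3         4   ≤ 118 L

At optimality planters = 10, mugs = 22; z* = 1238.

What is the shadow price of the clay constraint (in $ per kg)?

6

Both clay and glaze are binding at x*.
Dual feasibility on the basic columns requires 2·y_clay + 3·y_glaze = 27, 4·y_clay + 4·y_glaze = 44.
Solving: y_clay = 6, y_glaze = 5.
Shadow price of clay = 6.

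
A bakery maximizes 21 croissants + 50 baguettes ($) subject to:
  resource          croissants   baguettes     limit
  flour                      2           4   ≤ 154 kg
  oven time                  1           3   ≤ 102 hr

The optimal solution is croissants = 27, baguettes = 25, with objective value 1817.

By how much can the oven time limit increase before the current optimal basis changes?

Binding constraints: flour, oven time. The basis is B = [[2,4],[1,3]] with det 2.
Per unit increase in oven time, x* moves by d = (-2, 1).
The basis stays optimal until croissants reaches 0; allowable increase = 13.5 hr.

13.5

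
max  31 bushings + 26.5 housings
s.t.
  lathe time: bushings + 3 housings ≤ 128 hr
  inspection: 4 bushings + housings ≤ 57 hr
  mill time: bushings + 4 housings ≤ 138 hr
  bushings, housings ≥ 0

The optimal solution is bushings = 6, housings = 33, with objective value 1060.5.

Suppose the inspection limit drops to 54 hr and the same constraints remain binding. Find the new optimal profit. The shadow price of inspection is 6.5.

1041

Δb = -3, so new z* = 1060.5 + (6.5)·(-3) = 1060.5 − 19.5 = 1041.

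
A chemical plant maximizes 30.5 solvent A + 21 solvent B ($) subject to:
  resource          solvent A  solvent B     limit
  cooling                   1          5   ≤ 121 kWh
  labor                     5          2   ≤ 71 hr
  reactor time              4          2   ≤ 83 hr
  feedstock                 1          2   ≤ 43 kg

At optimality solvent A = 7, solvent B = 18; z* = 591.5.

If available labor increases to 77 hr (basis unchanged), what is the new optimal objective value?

621.5

At the optimum: cooling uses 97 of 121 (slack = 24); labor uses 71 of 71 (binding); reactor time uses 64 of 83 (slack = 19); feedstock uses 43 of 43 (binding).
By complementary slackness, y = 0 for the non-binding constraints.
The binding rows give the dual system: 5·y_labor + 1·y_feedstock = 30.5 and 2·y_labor + 2·y_feedstock = 21.
Solving: y_labor = 5, y_feedstock = 5.5.
Δz = y_labor·Δb = 5 × (6) = 30, so new z* = 591.5 + 30 = 621.5.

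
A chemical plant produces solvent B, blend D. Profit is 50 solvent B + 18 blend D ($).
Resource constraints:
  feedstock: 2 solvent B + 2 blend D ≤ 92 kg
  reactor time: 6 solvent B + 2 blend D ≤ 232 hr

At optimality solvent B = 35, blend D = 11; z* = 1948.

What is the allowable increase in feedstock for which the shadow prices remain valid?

Binding constraints: feedstock, reactor time. The basis is B = [[2,2],[6,2]] with det -8.
Per unit increase in feedstock, x* moves by d = (-0.25, 0.75).
The basis stays optimal until solvent B reaches 0; allowable increase = 140 kg.

140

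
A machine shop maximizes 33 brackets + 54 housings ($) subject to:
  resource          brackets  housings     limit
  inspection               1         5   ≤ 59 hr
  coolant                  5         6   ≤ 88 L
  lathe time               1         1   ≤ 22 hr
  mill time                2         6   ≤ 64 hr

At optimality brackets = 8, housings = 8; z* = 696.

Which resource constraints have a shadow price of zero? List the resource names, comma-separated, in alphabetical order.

inspection, lathe time

inspection: 48/59 (slack 11)
coolant: 88/88 (binding)
lathe time: 16/22 (slack 6)
mill time: 64/64 (binding)
By complementary slackness, a constraint with positive slack has shadow price 0 → inspection, lathe time.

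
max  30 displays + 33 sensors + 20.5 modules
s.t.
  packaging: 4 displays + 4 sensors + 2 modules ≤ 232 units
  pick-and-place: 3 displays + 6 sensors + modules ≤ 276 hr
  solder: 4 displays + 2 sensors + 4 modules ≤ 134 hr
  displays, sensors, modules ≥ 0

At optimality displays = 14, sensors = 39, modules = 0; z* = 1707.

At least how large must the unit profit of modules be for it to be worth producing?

22

At the optimum: packaging uses 212 of 232 (slack = 20); pick-and-place uses 276 of 276 (binding); solder uses 134 of 134 (binding).
Since packaging is not tight, its dual is 0.
From A_Bᵀ y = c: 3·y_pick-and-place + 4·y_solder = 30; 6·y_pick-and-place + 2·y_solder = 33.
This yields shadow prices y_pick-and-place = 4, y_solder = 4.5.
modules enters the basis when its profit ≥ yᵀa₃ = 4·1 + 4.5·4 = 22.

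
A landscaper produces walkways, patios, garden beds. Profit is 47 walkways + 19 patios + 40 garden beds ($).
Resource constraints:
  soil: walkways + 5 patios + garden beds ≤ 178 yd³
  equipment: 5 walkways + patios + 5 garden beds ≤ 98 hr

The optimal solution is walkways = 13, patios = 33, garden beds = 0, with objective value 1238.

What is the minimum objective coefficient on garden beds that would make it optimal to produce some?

47

At the optimum: soil uses 178 of 178 (binding); equipment uses 98 of 98 (binding).
Dual feasibility on the basic columns requires 1·y_soil + 5·y_equipment = 47, 5·y_soil + 1·y_equipment = 19.
→ y_soil = 2 and y_equipment = 9.
garden beds enters the basis when its profit ≥ yᵀa₃ = 2·1 + 9·5 = 47.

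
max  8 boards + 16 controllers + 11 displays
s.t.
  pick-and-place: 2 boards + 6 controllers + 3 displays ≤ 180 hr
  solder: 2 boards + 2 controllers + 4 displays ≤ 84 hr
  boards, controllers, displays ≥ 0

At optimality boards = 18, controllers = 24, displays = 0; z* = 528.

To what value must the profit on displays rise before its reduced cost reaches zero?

14

Both pick-and-place and solder are binding at x*.
Dual feasibility on the basic columns requires 2·y_pick-and-place + 2·y_solder = 8, 6·y_pick-and-place + 2·y_solder = 16.
This yields shadow prices y_pick-and-place = 2, y_solder = 2.
displays enters the basis when its profit ≥ yᵀa₃ = 2·3 + 2·4 = 14.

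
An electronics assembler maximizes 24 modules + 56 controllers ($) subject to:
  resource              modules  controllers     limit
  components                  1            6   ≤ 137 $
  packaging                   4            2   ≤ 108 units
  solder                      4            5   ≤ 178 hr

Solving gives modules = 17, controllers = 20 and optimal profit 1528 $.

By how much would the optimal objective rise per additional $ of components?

8

At the optimum: components uses 137 of 137 (binding); packaging uses 108 of 108 (binding); solder uses 168 of 178 (slack = 10).
Slack constraints have shadow price 0 (complementary slackness).
From A_Bᵀ y = c: 1·y_components + 4·y_packaging = 24; 6·y_components + 2·y_packaging = 56.
→ y_components = 8 and y_packaging = 4.
Shadow price of components = 8.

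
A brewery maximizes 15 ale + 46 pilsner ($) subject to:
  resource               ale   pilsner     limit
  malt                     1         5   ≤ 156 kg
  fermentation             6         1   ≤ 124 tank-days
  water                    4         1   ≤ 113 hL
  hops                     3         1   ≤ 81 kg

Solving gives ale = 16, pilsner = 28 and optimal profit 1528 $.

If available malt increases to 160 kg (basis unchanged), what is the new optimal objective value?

1564

Check each constraint at x*: malt 156/156 (tight); fermentation 124/124 (tight); water 92/113 (slack 21); hops 76/81 (slack 5).
By complementary slackness, y = 0 for the non-binding constraints.
From A_Bᵀ y = c: 1·y_malt + 6·y_fermentation = 15; 5·y_malt + 1·y_fermentation = 46.
→ y_malt = 9 and y_fermentation = 1.
Δz = y_malt·Δb = 9 × (4) = 36, so new z* = 1528 + 36 = 1564.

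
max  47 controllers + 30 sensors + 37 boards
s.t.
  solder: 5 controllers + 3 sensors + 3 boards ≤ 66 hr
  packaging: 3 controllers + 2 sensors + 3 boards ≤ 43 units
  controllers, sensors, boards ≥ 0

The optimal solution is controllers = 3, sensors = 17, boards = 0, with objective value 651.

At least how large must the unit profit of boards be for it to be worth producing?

Both solder and packaging are binding at x*.
From A_Bᵀ y = c: 5·y_solder + 3·y_packaging = 47; 3·y_solder + 2·y_packaging = 30.
→ y_solder = 4 and y_packaging = 9.
boards enters the basis when its profit ≥ yᵀa₃ = 4·3 + 9·3 = 39.

39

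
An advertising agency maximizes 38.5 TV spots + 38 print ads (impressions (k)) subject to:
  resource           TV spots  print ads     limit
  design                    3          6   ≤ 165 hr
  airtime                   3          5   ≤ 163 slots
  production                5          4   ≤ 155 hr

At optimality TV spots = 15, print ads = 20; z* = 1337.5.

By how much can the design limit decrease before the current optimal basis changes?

Binding constraints: design, production. The basis is B = [[3,6],[5,4]] with det -18.
Per unit decrease in design, x* moves by d = (0.2222, -0.2778).
The basis stays optimal until print ads reaches 0; allowable decrease = 72 hr.

72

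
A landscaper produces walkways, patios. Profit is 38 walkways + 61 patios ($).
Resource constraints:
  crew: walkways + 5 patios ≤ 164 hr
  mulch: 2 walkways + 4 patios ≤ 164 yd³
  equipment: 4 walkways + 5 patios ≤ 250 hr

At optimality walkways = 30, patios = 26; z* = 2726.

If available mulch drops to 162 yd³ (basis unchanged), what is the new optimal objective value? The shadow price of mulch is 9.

Δb = -2, so new z* = 2726 + (9)·(-2) = 2726 − 18 = 2708.

2708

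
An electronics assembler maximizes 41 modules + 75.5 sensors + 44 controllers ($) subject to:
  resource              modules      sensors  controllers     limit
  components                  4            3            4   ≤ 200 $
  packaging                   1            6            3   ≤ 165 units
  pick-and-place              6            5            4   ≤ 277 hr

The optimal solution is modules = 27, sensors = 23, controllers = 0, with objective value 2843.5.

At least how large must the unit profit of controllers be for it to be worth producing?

46

Binding: packaging and pick-and-place. Non-binding: components (23 unused).
Since components is not tight, its dual is 0.
The binding rows give the dual system: 1·y_packaging + 6·y_pick-and-place = 41 and 6·y_packaging + 5·y_pick-and-place = 75.5.
Solving: y_packaging = 8, y_pick-and-place = 5.5.
controllers enters the basis when its profit ≥ yᵀa₃ = 8·3 + 5.5·4 = 46.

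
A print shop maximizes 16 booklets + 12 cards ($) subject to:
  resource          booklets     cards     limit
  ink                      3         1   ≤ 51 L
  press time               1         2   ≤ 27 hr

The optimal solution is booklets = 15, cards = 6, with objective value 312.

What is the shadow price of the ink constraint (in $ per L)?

4

Check each constraint at x*: ink 51/51 (tight); press time 27/27 (tight).
From A_Bᵀ y = c: 3·y_ink + 1·y_press time = 16; 1·y_ink + 2·y_press time = 12.
Solving: y_ink = 4, y_press time = 4.
Shadow price of ink = 4.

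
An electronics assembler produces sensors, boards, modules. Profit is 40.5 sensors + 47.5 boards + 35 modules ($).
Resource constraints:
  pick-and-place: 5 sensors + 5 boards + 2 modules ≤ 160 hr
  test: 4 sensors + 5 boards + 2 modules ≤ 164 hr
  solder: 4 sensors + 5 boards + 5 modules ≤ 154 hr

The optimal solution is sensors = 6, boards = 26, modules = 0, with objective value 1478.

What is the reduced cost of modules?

-5

Check each constraint at x*: pick-and-place 160/160 (tight); test 154/164 (slack 10); solder 154/154 (tight).
Slack constraints have shadow price 0 (complementary slackness).
From A_Bᵀ y = c: 5·y_pick-and-place + 4·y_solder = 40.5; 5·y_pick-and-place + 5·y_solder = 47.5.
→ y_pick-and-place = 2.5 and y_solder = 7.
Reduced cost of modules: c₃ − yᵀa₃ = 35 − (2.5·2 + 7·5) = 35 − 40 = -5.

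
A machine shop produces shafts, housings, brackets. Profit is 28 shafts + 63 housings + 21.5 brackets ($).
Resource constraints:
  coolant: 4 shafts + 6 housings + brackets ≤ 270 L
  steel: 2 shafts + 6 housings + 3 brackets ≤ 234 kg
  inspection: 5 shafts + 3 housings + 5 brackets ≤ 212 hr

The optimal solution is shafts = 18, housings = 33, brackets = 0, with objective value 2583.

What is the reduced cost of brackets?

Check each constraint at x*: coolant 270/270 (tight); steel 234/234 (tight); inspection 189/212 (slack 23).
Since inspection is not tight, its dual is 0.
From A_Bᵀ y = c: 4·y_coolant + 2·y_steel = 28; 6·y_coolant + 6·y_steel = 63.
This yields shadow prices y_coolant = 3.5, y_steel = 7.
Reduced cost of brackets: c₃ − yᵀa₃ = 21.5 − (3.5·1 + 7·3) = 21.5 − 24.5 = -3.

-3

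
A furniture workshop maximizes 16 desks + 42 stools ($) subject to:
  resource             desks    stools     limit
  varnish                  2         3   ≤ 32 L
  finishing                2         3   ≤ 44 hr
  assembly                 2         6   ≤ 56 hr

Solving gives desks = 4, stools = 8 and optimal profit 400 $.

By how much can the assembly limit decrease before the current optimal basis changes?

24

Binding constraints: varnish, assembly. The basis is B = [[2,3],[2,6]] with det 6.
Per unit decrease in assembly, x* moves by d = (0.5, -0.3333).
The basis stays optimal until stools reaches 0; allowable decrease = 24 hr.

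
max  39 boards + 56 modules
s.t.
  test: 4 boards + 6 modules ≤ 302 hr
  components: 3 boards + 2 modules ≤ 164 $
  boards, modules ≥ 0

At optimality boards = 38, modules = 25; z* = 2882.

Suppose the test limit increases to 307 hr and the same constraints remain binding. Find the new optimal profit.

2927

Check each constraint at x*: test 302/302 (tight); components 164/164 (tight).
Dual feasibility on the basic columns requires 4·y_test + 3·y_components = 39, 6·y_test + 2·y_components = 56.
This yields shadow prices y_test = 9, y_components = 1.
Δz = y_test·Δb = 9 × (5) = 45, so new z* = 2882 + 45 = 2927.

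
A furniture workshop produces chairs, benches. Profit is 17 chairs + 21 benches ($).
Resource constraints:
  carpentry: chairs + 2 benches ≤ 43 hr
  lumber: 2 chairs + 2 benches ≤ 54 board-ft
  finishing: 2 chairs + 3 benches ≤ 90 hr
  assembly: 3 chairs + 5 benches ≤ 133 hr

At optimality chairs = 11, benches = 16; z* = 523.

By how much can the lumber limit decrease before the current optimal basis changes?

11

Binding constraints: carpentry, lumber. The basis is B = [[1,2],[2,2]] with det -2.
Per unit decrease in lumber, x* moves by d = (-1, 0.5).
The basis stays optimal until chairs reaches 0; allowable decrease = 11 board-ft.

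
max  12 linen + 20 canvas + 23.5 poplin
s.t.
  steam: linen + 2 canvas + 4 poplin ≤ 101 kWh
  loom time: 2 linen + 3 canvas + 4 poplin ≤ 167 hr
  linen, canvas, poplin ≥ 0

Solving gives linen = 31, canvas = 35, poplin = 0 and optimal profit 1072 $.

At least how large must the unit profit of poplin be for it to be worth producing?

Check each constraint at x*: steam 101/101 (tight); loom time 167/167 (tight).
The binding rows give the dual system: 1·y_steam + 2·y_loom time = 12 and 2·y_steam + 3·y_loom time = 20.
Solving: y_steam = 4, y_loom time = 4.
poplin enters the basis when its profit ≥ yᵀa₃ = 4·4 + 4·4 = 32.

32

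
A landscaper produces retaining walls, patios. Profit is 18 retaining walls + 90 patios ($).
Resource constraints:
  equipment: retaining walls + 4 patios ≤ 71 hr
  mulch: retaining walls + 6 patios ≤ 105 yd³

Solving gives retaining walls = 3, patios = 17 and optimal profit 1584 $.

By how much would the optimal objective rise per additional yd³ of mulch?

9

At the optimum: equipment uses 71 of 71 (binding); mulch uses 105 of 105 (binding).
The binding rows give the dual system: 1·y_equipment + 1·y_mulch = 18 and 4·y_equipment + 6·y_mulch = 90.
Solving: y_equipment = 9, y_mulch = 9.
Shadow price of mulch = 9.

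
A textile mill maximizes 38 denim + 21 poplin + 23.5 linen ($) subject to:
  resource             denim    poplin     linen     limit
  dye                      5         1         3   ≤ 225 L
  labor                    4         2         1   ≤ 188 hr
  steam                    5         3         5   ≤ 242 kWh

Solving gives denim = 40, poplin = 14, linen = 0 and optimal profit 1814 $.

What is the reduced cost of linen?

-1

At the optimum: dye uses 214 of 225 (slack = 11); labor uses 188 of 188 (binding); steam uses 242 of 242 (binding).
Since dye is not tight, its dual is 0.
The binding rows give the dual system: 4·y_labor + 5·y_steam = 38 and 2·y_labor + 3·y_steam = 21.
This yields shadow prices y_labor = 4.5, y_steam = 4.
Reduced cost of linen: c₃ − yᵀa₃ = 23.5 − (4.5·1 + 4·5) = 23.5 − 24.5 = -1.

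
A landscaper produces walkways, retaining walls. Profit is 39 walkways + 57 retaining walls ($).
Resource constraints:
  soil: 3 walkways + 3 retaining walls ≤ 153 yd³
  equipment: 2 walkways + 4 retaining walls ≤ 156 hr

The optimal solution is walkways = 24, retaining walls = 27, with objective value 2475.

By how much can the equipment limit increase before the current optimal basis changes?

48

Binding constraints: soil, equipment. The basis is B = [[3,3],[2,4]] with det 6.
Per unit increase in equipment, x* moves by d = (-0.5, 0.5).
The basis stays optimal until walkways reaches 0; allowable increase = 48 hr.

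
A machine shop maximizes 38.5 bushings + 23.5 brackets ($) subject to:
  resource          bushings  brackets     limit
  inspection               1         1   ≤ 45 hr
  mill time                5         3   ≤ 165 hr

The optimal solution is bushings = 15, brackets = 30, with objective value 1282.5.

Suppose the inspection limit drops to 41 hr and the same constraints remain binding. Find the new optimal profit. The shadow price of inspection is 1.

Δb = -4, so new z* = 1282.5 + (1)·(-4) = 1282.5 − 4 = 1278.5.

1278.5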